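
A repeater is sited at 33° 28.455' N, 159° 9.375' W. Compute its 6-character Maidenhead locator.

BM03kl

Shift to the Maidenhead origin (180°W, 90°S): lon 20.8438, lat 123.4742.
Field: 20.8438/20 → 1 → B, 123.4742/10 → 12 → M; chars BM.
Square: 0.8438/2 → 0, 3.4742/1 → 3; chars 03.
Subsquare: 0.8438/0.0833333 → 10 → k, 0.4742/0.0416667 → 11 → l; chars kl.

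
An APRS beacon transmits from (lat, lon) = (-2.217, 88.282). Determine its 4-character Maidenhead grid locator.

Offset from 180°W / 90°S: lon 268.28°, lat 87.78°.
Field: lon ⌊268.28/20⌋ = 13 → N; lat ⌊87.78/10⌋ = 8 → I.
Square: lon ⌊8.28/2⌋ = 4; lat ⌊7.78/1⌋ = 7.

NI47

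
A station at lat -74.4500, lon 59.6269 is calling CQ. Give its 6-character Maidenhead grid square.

LB95tn

Offset from 180°W / 90°S: lon 239.6269°, lat 15.5500°.
Field: lon ⌊239.6269/20⌋ = 11 → L; lat ⌊15.5500/10⌋ = 1 → B.
Square: lon ⌊19.6269/2⌋ = 9; lat ⌊5.5500/1⌋ = 5.
Subsquare: lon ⌊1.6269/0.0833333⌋ = 19 → t; lat ⌊0.5500/0.0416667⌋ = 13 → n.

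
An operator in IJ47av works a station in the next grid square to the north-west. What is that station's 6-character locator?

IJ37xw

Longitude subsquare a = 0; −1 → -1, wraps to 23 = x, carry into square.
Longitude square 4; −1 → 3.
Latitude subsquare v = 21; +1 → 22 = w.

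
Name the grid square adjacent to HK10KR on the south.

HK10kq

Latitude subsquare r = 17; −1 → 16 = q.
The longitude characters are unchanged.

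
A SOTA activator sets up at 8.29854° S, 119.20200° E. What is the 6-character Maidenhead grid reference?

OI91oq

Shift to the Maidenhead origin (180°W, 90°S): lon 299.2020, lat 81.7015.
Field: lon ⌊299.2020/20⌋ = 14 → O; lat ⌊81.7015/10⌋ = 8 → I.
Square: lon ⌊19.2020/2⌋ = 9; lat ⌊1.7015/1⌋ = 1.
Subsquare: lon ⌊1.2020/0.0833333⌋ = 14 → o; lat ⌊0.7015/0.0416667⌋ = 16 → q.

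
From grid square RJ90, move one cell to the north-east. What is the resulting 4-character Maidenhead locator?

Longitude square 9; +1 → 10, wraps to 0, carry into field.
Longitude field R = 17; +1 → 18, wraps to 0 = A, wrapping around the antimeridian.
Latitude square 0; +1 → 1.

AJ01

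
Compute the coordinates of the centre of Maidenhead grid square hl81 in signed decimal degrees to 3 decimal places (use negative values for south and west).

21.500, -23.000

Field H=7, L=11: +7·20° lon, +11·10° lat → SW at lon -40°, lat 20°.
Square 8, 1: +8·2° lon, +1·1° lat → SW at lon -24°, lat 21°.
Cell spans 2° lon × 1° lat. Centre is SW corner plus half of each.
latitude 21.500, longitude -23.000.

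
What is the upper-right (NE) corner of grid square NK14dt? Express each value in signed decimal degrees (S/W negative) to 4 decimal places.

Field N=13, K=10: +13·20° lon, +10·10° lat → SW at lon 80°, lat 10°.
Square 1, 4: +1·2° lon, +4·1° lat → SW at lon 82°, lat 14°.
Subsquare d=3, t=19: +3·0.0833333° lon, +19·0.0416667° lat → SW at lon 82.25°, lat 14.7917°.
Cell spans 0.0833333° lon × 0.0416667° lat. NE corner is SW corner plus one full cell.
latitude 14.8333, longitude 82.3333.

14.8333, 82.3333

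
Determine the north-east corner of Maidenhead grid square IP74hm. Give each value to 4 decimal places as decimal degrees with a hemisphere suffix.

64.5417° N, 5.3333° W

Field I=8, P=15: +8·20° lon, +15·10° lat → SW at lon -20°, lat 60°.
Square 7, 4: +7·2° lon, +4·1° lat → SW at lon -6°, lat 64°.
Subsquare h=7, m=12: +7·0.0833333° lon, +12·0.0416667° lat → SW at lon -5.41667°, lat 64.5°.
Cell spans 0.0833333° lon × 0.0416667° lat. NE corner is SW corner plus one full cell.
latitude 64.5417° N, longitude 5.3333° W.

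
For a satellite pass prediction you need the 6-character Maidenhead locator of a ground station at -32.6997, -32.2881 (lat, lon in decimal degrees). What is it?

HF37uh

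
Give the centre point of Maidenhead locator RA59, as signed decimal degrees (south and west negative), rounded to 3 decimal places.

-80.500, 171.000

Field R=17, A=0: +17·20° lon, +0·10° lat → SW at lon 160°, lat -90°.
Square 5, 9: +5·2° lon, +9·1° lat → SW at lon 170°, lat -81°.
Cell spans 2° lon × 1° lat. Centre is SW corner plus half of each.
latitude -80.500, longitude 171.000.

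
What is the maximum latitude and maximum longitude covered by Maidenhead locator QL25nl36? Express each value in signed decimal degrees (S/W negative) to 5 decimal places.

25.48750, 145.11667

Field Q=16, L=11: +16·20° lon, +11·10° lat → SW at lon 140°, lat 20°.
Square 2, 5: +2·2° lon, +5·1° lat → SW at lon 144°, lat 25°.
Subsquare n=13, l=11: +13·0.0833333° lon, +11·0.0416667° lat → SW at lon 145.083°, lat 25.4583°.
Extended square 3, 6: +3·0.00833333° lon, +6·0.00416667° lat → SW at lon 145.108°, lat 25.4833°.
Cell spans 0.00833333° lon × 0.00416667° lat. NE corner is SW corner plus one full cell.
latitude 25.48750, longitude 145.11667.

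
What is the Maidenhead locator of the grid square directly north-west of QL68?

QL59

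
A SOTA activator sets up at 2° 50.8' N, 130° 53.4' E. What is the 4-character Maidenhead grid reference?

PJ52

Offset from 180°W / 90°S: lon 310.89°, lat 92.85°.
Field: lon ⌊310.89/20⌋ = 15 → P; lat ⌊92.85/10⌋ = 9 → J.
Square: lon ⌊10.89/2⌋ = 5; lat ⌊2.85/1⌋ = 2.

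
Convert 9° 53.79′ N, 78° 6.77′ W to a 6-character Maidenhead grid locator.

FJ09wv

Add 180° to longitude and 90° to latitude: 101.8872, 99.8965.
Field: lon ⌊101.8872/20⌋ = 5 → F; lat ⌊99.8965/10⌋ = 9 → J.
Square: lon ⌊1.8872/2⌋ = 0; lat ⌊9.8965/1⌋ = 9.
Subsquare: lon ⌊1.8872/0.0833333⌋ = 22 → w; lat ⌊0.8965/0.0416667⌋ = 21 → v.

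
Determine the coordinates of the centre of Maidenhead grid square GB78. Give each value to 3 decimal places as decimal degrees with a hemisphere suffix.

71.500° S, 45.000° W

Field G=6, B=1: +6·20° lon, +1·10° lat → SW at lon -60°, lat -80°.
Square 7, 8: +7·2° lon, +8·1° lat → SW at lon -46°, lat -72°.
Cell spans 2° lon × 1° lat. Centre is SW corner plus half of each.
latitude 71.500° S, longitude 45.000° W.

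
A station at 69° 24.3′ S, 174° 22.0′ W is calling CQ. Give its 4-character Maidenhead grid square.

Shift to the Maidenhead origin (180°W, 90°S): lon 5.63, lat 20.59.
Field: lon ⌊5.63/20⌋ = 0 → A; lat ⌊20.59/10⌋ = 2 → C.
Square: lon ⌊5.63/2⌋ = 2; lat ⌊0.59/1⌋ = 0.

AC20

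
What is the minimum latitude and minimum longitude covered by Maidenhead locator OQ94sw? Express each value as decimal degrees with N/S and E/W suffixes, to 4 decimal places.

Field O=14, Q=16: +14·20° lon, +16·10° lat → SW at lon 100°, lat 70°.
Square 9, 4: +9·2° lon, +4·1° lat → SW at lon 118°, lat 74°.
Subsquare s=18, w=22: +18·0.0833333° lon, +22·0.0416667° lat → SW at lon 119.5°, lat 74.9167°.
latitude 74.9167° N, longitude 119.5000° E.

74.9167° N, 119.5000° E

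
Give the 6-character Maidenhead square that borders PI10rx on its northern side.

Latitude subsquare x = 23; +1 → 24, wraps to 0 = a, carry into square.
Latitude square 0; +1 → 1.
The longitude characters are unchanged.

PI11ra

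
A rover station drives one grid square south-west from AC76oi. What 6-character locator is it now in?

AC76nh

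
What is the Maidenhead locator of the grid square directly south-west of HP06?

GP95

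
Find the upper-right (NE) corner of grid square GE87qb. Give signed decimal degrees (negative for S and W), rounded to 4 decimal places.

-42.9167, -42.5833

Field G=6, E=4: +6·20° lon, +4·10° lat → SW at lon -60°, lat -50°.
Square 8, 7: +8·2° lon, +7·1° lat → SW at lon -44°, lat -43°.
Subsquare q=16, b=1: +16·0.0833333° lon, +1·0.0416667° lat → SW at lon -42.6667°, lat -42.9583°.
Cell spans 0.0833333° lon × 0.0416667° lat. NE corner is SW corner plus one full cell.
latitude -42.9167, longitude -42.5833.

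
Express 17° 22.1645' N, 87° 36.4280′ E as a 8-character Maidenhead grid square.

Offset from 180°W / 90°S: lon 267.60713°, lat 107.36941°.
Field: lon ⌊267.60713/20⌋ = 13 → N; lat ⌊107.36941/10⌋ = 10 → K.
Square: lon ⌊7.60713/2⌋ = 3; lat ⌊7.36941/1⌋ = 7.
Subsquare: lon ⌊1.60713/0.0833333⌋ = 19 → t; lat ⌊0.36941/0.0416667⌋ = 8 → i.
Extended square: lon ⌊0.02380/0.00833333⌋ = 2; lat ⌊0.03607/0.00416667⌋ = 8.

NK37ti28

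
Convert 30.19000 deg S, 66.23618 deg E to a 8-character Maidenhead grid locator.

MF39ct84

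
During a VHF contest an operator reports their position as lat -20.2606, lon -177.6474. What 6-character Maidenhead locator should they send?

Offset from 180°W / 90°S: lon 2.3526°, lat 69.7394°.
Field: lon ⌊2.3526/20⌋ = 0 → A; lat ⌊69.7394/10⌋ = 6 → G.
Square: lon ⌊2.3526/2⌋ = 1; lat ⌊9.7394/1⌋ = 9.
Subsquare: lon ⌊0.3526/0.0833333⌋ = 4 → e; lat ⌊0.7394/0.0416667⌋ = 17 → r.

AG19er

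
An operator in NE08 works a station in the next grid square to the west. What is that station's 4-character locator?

ME98

Longitude square 0; −1 → -1, wraps to 9, carry into field.
Longitude field N = 13; −1 → 12 = M.
The latitude characters are unchanged.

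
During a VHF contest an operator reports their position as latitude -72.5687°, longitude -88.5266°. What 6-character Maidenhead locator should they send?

Add 180° to longitude and 90° to latitude: 91.4734, 17.4313.
Field (20°×10°, letters A–R): lon ⌊91.4734/20⌋ = 4 → E; lat ⌊17.4313/10⌋ = 1 → B.
Square (2°×1°, digits 0–9): lon ⌊11.4734/2⌋ = 5; lat ⌊7.4313/1⌋ = 7.
Subsquare (5′×2.5′, letters a–x): lon ⌊1.4734/0.0833333⌋ = 17 → r; lat ⌊0.4313/0.0416667⌋ = 10 → k.

EB57rk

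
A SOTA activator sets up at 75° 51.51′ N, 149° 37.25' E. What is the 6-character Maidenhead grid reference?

QQ45tu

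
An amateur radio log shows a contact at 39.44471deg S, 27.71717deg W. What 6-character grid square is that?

Offset from 180°W / 90°S: lon 152.2828°, lat 50.5553°.
Field: lon ⌊152.2828/20⌋ = 7 → H; lat ⌊50.5553/10⌋ = 5 → F.
Square: lon ⌊12.2828/2⌋ = 6; lat ⌊0.5553/1⌋ = 0.
Subsquare: lon ⌊0.2828/0.0833333⌋ = 3 → d; lat ⌊0.5553/0.0416667⌋ = 13 → n.

HF60dn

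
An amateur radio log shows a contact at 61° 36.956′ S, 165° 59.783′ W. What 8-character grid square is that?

AC78aj02

Shift to the Maidenhead origin (180°W, 90°S): lon 14.00362, lat 28.38407.
Field: lon ⌊14.00362/20⌋ = 0 → A; lat ⌊28.38407/10⌋ = 2 → C.
Square: lon ⌊14.00362/2⌋ = 7; lat ⌊8.38407/1⌋ = 8.
Subsquare: lon ⌊0.00362/0.0833333⌋ = 0 → a; lat ⌊0.38407/0.0416667⌋ = 9 → j.
Extended square: lon ⌊0.00362/0.00833333⌋ = 0; lat ⌊0.00907/0.00416667⌋ = 2.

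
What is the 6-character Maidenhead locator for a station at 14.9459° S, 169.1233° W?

Offset from 180°W / 90°S: lon 10.8767°, lat 75.0541°.
Field: 10.8767/20 → 0 → A, 75.0541/10 → 7 → H; chars AH.
Square: 10.8767/2 → 5, 5.0541/1 → 5; chars 55.
Subsquare: 0.8767/0.0833333 → 10 → k, 0.0541/0.0416667 → 1 → b; chars kb.

AH55kb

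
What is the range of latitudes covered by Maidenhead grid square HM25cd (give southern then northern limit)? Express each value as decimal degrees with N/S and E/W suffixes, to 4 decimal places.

Field H=7, M=12: +7·20° lon, +12·10° lat → SW at lon -40°, lat 30°.
Square 2, 5: +2·2° lon, +5·1° lat → SW at lon -36°, lat 35°.
Subsquare c=2, d=3: +2·0.0833333° lon, +3·0.0416667° lat → SW at lon -35.8333°, lat 35.125°.
Cell spans 0.0833333° lon × 0.0416667° lat.
south 35.1250° N, north 35.1667° N.

35.1250° N, 35.1667° N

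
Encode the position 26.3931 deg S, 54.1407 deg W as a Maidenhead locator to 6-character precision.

GG23wo

Offset from 180°W / 90°S: lon 125.8593°, lat 63.6069°.
Field: 125.8593/20 → 6 → G, 63.6069/10 → 6 → G; chars GG.
Square: 5.8593/2 → 2, 3.6069/1 → 3; chars 23.
Subsquare: 1.8593/0.0833333 → 22 → w, 0.6069/0.0416667 → 14 → o; chars wo.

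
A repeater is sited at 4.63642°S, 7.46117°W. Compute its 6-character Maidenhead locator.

II65gi

Offset from 180°W / 90°S: lon 172.5388°, lat 85.3636°.
Field: lon ⌊172.5388/20⌋ = 8 → I; lat ⌊85.3636/10⌋ = 8 → I.
Square: lon ⌊12.5388/2⌋ = 6; lat ⌊5.3636/1⌋ = 5.
Subsquare: lon ⌊0.5388/0.0833333⌋ = 6 → g; lat ⌊0.3636/0.0416667⌋ = 8 → i.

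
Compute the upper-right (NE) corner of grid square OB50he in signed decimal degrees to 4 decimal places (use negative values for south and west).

Field O=14, B=1: +14·20° lon, +1·10° lat → SW at lon 100°, lat -80°.
Square 5, 0: +5·2° lon, +0·1° lat → SW at lon 110°, lat -80°.
Subsquare h=7, e=4: +7·0.0833333° lon, +4·0.0416667° lat → SW at lon 110.583°, lat -79.8333°.
Cell spans 0.0833333° lon × 0.0416667° lat. NE corner is SW corner plus one full cell.
latitude -79.7917, longitude 110.6667.

-79.7917, 110.6667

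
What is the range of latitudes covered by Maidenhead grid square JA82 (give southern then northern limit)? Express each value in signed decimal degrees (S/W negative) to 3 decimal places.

-88.000, -87.000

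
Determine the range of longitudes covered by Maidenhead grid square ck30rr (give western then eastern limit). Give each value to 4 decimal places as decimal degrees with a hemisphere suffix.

Field C=2, K=10: +2·20° lon, +10·10° lat → SW at lon -140°, lat 10°.
Square 3, 0: +3·2° lon, +0·1° lat → SW at lon -134°, lat 10°.
Subsquare r=17, r=17: +17·0.0833333° lon, +17·0.0416667° lat → SW at lon -132.583°, lat 10.7083°.
Cell spans 0.0833333° lon × 0.0416667° lat.
west 132.5833° W, east 132.5000° W.

132.5833° W, 132.5000° W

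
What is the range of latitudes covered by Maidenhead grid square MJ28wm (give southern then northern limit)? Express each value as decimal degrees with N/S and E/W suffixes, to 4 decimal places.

Field M=12, J=9: +12·20° lon, +9·10° lat → SW at lon 60°, lat 0°.
Square 2, 8: +2·2° lon, +8·1° lat → SW at lon 64°, lat 8°.
Subsquare w=22, m=12: +22·0.0833333° lon, +12·0.0416667° lat → SW at lon 65.8333°, lat 8.5°.
Cell spans 0.0833333° lon × 0.0416667° lat.
south 8.5000° N, north 8.5417° N.

8.5000° N, 8.5417° N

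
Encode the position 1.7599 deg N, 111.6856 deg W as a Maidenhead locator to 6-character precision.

DJ41ds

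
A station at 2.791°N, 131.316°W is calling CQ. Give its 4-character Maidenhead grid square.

Shift to the Maidenhead origin (180°W, 90°S): lon 48.68, lat 92.79.
Field: lon ⌊48.68/20⌋ = 2 → C; lat ⌊92.79/10⌋ = 9 → J.
Square: lon ⌊8.68/2⌋ = 4; lat ⌊2.79/1⌋ = 2.

CJ42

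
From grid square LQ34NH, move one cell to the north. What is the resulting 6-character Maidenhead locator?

Latitude subsquare h = 7; +1 → 8 = i.
The longitude characters are unchanged.

LQ34ni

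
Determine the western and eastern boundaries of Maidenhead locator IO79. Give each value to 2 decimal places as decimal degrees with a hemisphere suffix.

Field I=8, O=14: +8·20° lon, +14·10° lat → SW at lon -20°, lat 50°.
Square 7, 9: +7·2° lon, +9·1° lat → SW at lon -6°, lat 59°.
Cell spans 2° lon × 1° lat.
west 6.00° W, east 4.00° W.

6.00° W, 4.00° W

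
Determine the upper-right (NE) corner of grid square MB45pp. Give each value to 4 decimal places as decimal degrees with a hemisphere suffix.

74.3333° S, 69.3333° E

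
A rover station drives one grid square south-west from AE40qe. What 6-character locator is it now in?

AE40pd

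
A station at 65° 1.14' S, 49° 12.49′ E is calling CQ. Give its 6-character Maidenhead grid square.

Shift to the Maidenhead origin (180°W, 90°S): lon 229.2082, lat 24.9810.
Field (20°×10°, letters A–R): lon ⌊229.2082/20⌋ = 11 → L; lat ⌊24.9810/10⌋ = 2 → C.
Square (2°×1°, digits 0–9): lon ⌊9.2082/2⌋ = 4; lat ⌊4.9810/1⌋ = 4.
Subsquare (5′×2.5′, letters a–x): lon ⌊1.2082/0.0833333⌋ = 14 → o; lat ⌊0.9810/0.0416667⌋ = 23 → x.

LC44ox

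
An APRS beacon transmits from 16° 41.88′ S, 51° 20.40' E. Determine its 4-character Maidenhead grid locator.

LH53

Shift to the Maidenhead origin (180°W, 90°S): lon 231.34, lat 73.30.
Field (20°×10°, letters A–R): 231.34/20 → 11 → L, 73.30/10 → 7 → H; chars LH.
Square (2°×1°, digits 0–9): 11.34/2 → 5, 3.30/1 → 3; chars 53.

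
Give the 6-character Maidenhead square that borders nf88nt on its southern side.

Latitude subsquare t = 19; −1 → 18 = s.
The longitude characters are unchanged.

NF88ns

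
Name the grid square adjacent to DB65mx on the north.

Latitude subsquare x = 23; +1 → 24, wraps to 0 = a, carry into square.
Latitude square 5; +1 → 6.
The longitude characters are unchanged.

DB66ma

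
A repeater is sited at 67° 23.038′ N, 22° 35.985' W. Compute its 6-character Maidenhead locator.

HP87qj

Shift to the Maidenhead origin (180°W, 90°S): lon 157.4002, lat 157.3840.
Field: 157.4002/20 → 7 → H, 157.3840/10 → 15 → P; chars HP.
Square: 17.4002/2 → 8, 7.3840/1 → 7; chars 87.
Subsquare: 1.4002/0.0833333 → 16 → q, 0.3840/0.0416667 → 9 → j; chars qj.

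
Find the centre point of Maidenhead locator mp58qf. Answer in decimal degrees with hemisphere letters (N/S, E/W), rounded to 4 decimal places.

68.2292° N, 71.3750° E

Field M=12, P=15: +12·20° lon, +15·10° lat → SW at lon 60°, lat 60°.
Square 5, 8: +5·2° lon, +8·1° lat → SW at lon 70°, lat 68°.
Subsquare q=16, f=5: +16·0.0833333° lon, +5·0.0416667° lat → SW at lon 71.3333°, lat 68.2083°.
Cell spans 0.0833333° lon × 0.0416667° lat. Centre is SW corner plus half of each.
latitude 68.2292° N, longitude 71.3750° E.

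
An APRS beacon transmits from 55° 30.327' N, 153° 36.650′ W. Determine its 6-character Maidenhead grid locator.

Add 180° to longitude and 90° to latitude: 26.3892, 145.5054.
Field: lon ⌊26.3892/20⌋ = 1 → B; lat ⌊145.5054/10⌋ = 14 → O.
Square: lon ⌊6.3892/2⌋ = 3; lat ⌊5.5054/1⌋ = 5.
Subsquare: lon ⌊0.3892/0.0833333⌋ = 4 → e; lat ⌊0.5054/0.0416667⌋ = 12 → m.

BO35em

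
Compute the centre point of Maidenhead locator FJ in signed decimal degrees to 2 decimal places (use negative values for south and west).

5.00, -70.00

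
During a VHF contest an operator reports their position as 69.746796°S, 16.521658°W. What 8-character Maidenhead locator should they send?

IC10rg70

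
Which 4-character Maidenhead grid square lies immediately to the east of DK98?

Longitude square 9; +1 → 10, wraps to 0, carry into field.
Longitude field D = 3; +1 → 4 = E.
The latitude characters are unchanged.

EK08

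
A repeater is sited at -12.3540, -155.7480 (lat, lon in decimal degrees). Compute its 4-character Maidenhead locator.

Add 180° to longitude and 90° to latitude: 24.25, 77.65.
Field (20°×10°, letters A–R): 24.25/20 → 1 → B, 77.65/10 → 7 → H; chars BH.
Square (2°×1°, digits 0–9): 4.25/2 → 2, 7.65/1 → 7; chars 27.

BH27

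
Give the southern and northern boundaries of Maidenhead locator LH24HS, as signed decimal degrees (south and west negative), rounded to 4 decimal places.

Field L=11, H=7: +11·20° lon, +7·10° lat → SW at lon 40°, lat -20°.
Square 2, 4: +2·2° lon, +4·1° lat → SW at lon 44°, lat -16°.
Subsquare h=7, s=18: +7·0.0833333° lon, +18·0.0416667° lat → SW at lon 44.5833°, lat -15.25°.
Cell spans 0.0833333° lon × 0.0416667° lat.
south -15.2500, north -15.2083.

-15.2500, -15.2083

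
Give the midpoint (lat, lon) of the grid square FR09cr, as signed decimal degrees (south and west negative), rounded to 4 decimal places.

89.7292, -79.7917

Field F=5, R=17: +5·20° lon, +17·10° lat → SW at lon -80°, lat 80°.
Square 0, 9: +0·2° lon, +9·1° lat → SW at lon -80°, lat 89°.
Subsquare c=2, r=17: +2·0.0833333° lon, +17·0.0416667° lat → SW at lon -79.8333°, lat 89.7083°.
Cell spans 0.0833333° lon × 0.0416667° lat. Centre is SW corner plus half of each.
latitude 89.7292, longitude -79.7917.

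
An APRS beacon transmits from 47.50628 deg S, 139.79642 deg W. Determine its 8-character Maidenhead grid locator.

CE02cl48

Offset from 180°W / 90°S: lon 40.20358°, lat 42.49372°.
Field: 40.20358/20 → 2 → C, 42.49372/10 → 4 → E; chars CE.
Square: 0.20358/2 → 0, 2.49372/1 → 2; chars 02.
Subsquare: 0.20358/0.0833333 → 2 → c, 0.49372/0.0416667 → 11 → l; chars cl.
Extended square: 0.03691/0.00833333 → 4, 0.03539/0.00416667 → 8; chars 48.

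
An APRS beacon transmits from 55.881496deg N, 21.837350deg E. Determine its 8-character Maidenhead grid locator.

KO05wv01

Add 180° to longitude and 90° to latitude: 201.83735, 145.88150.
Field: lon ⌊201.83735/20⌋ = 10 → K; lat ⌊145.88150/10⌋ = 14 → O.
Square: lon ⌊1.83735/2⌋ = 0; lat ⌊5.88150/1⌋ = 5.
Subsquare: lon ⌊1.83735/0.0833333⌋ = 22 → w; lat ⌊0.88150/0.0416667⌋ = 21 → v.
Extended square: lon ⌊0.00402/0.00833333⌋ = 0; lat ⌊0.00650/0.00416667⌋ = 1.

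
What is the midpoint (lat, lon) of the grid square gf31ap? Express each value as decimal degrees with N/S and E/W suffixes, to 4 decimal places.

38.3542° S, 53.9583° W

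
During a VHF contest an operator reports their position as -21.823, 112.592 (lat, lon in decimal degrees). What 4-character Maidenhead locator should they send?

Offset from 180°W / 90°S: lon 292.59°, lat 68.18°.
Field: 292.59/20 → 14 → O, 68.18/10 → 6 → G; chars OG.
Square: 12.59/2 → 6, 8.18/1 → 8; chars 68.

OG68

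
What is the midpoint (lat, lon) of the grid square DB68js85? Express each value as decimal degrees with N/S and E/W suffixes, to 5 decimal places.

71.22708° S, 107.17917° W

Field D=3, B=1: +3·20° lon, +1·10° lat → SW at lon -120°, lat -80°.
Square 6, 8: +6·2° lon, +8·1° lat → SW at lon -108°, lat -72°.
Subsquare j=9, s=18: +9·0.0833333° lon, +18·0.0416667° lat → SW at lon -107.25°, lat -71.25°.
Extended square 8, 5: +8·0.00833333° lon, +5·0.00416667° lat → SW at lon -107.183°, lat -71.2292°.
Cell spans 0.00833333° lon × 0.00416667° lat. Centre is SW corner plus half of each.
latitude 71.22708° S, longitude 107.17917° W.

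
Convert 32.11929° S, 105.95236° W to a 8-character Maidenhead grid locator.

DF77av51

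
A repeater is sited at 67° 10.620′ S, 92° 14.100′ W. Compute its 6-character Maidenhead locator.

Add 180° to longitude and 90° to latitude: 87.7650, 22.8230.
Field: 87.7650/20 → 4 → E, 22.8230/10 → 2 → C; chars EC.
Square: 7.7650/2 → 3, 2.8230/1 → 2; chars 32.
Subsquare: 1.7650/0.0833333 → 21 → v, 0.8230/0.0416667 → 19 → t; chars vt.

EC32vt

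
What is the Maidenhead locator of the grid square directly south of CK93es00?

CK93er09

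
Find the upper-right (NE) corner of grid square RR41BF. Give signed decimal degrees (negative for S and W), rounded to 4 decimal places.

81.2500, 168.1667

Field R=17, R=17: +17·20° lon, +17·10° lat → SW at lon 160°, lat 80°.
Square 4, 1: +4·2° lon, +1·1° lat → SW at lon 168°, lat 81°.
Subsquare b=1, f=5: +1·0.0833333° lon, +5·0.0416667° lat → SW at lon 168.083°, lat 81.2083°.
Cell spans 0.0833333° lon × 0.0416667° lat. NE corner is SW corner plus one full cell.
latitude 81.2500, longitude 168.1667.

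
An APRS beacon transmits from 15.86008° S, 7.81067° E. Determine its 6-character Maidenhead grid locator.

JH34vd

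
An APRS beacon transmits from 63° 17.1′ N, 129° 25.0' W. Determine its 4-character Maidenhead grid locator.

Shift to the Maidenhead origin (180°W, 90°S): lon 50.58, lat 153.28.
Field: 50.58/20 → 2 → C, 153.28/10 → 15 → P; chars CP.
Square: 10.58/2 → 5, 3.28/1 → 3; chars 53.

CP53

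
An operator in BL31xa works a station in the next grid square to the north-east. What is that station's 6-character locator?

BL41ab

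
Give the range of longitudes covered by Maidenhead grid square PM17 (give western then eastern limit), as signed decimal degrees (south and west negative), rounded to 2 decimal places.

122.00, 124.00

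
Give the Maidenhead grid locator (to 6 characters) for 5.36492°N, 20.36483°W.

Add 180° to longitude and 90° to latitude: 159.6352, 95.3649.
Field: lon ⌊159.6352/20⌋ = 7 → H; lat ⌊95.3649/10⌋ = 9 → J.
Square: lon ⌊19.6352/2⌋ = 9; lat ⌊5.3649/1⌋ = 5.
Subsquare: lon ⌊1.6352/0.0833333⌋ = 19 → t; lat ⌊0.3649/0.0416667⌋ = 8 → i.

HJ95ti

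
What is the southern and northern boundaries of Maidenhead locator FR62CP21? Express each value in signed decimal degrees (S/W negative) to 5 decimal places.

Field F=5, R=17: +5·20° lon, +17·10° lat → SW at lon -80°, lat 80°.
Square 6, 2: +6·2° lon, +2·1° lat → SW at lon -68°, lat 82°.
Subsquare c=2, p=15: +2·0.0833333° lon, +15·0.0416667° lat → SW at lon -67.8333°, lat 82.625°.
Extended square 2, 1: +2·0.00833333° lon, +1·0.00416667° lat → SW at lon -67.8167°, lat 82.6292°.
Cell spans 0.00833333° lon × 0.00416667° lat.
south 82.62917, north 82.63333.

82.62917, 82.63333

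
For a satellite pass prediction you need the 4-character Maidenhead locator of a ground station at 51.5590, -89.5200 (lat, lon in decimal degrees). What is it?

EO51

Add 180° to longitude and 90° to latitude: 90.48, 141.56.
Field: 90.48/20 → 4 → E, 141.56/10 → 14 → O; chars EO.
Square: 10.48/2 → 5, 1.56/1 → 1; chars 51.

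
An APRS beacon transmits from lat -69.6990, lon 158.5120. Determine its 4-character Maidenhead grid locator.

QC90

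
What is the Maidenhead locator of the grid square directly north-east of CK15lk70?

CK15lk81

Longitude extended square 7; +1 → 8.
Latitude extended square 0; +1 → 1.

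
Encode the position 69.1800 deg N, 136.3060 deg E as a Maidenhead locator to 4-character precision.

Add 180° to longitude and 90° to latitude: 316.31, 159.18.
Field: 316.31/20 → 15 → P, 159.18/10 → 15 → P; chars PP.
Square: 16.31/2 → 8, 9.18/1 → 9; chars 89.

PP89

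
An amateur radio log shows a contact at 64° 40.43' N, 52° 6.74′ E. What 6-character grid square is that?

Offset from 180°W / 90°S: lon 232.1123°, lat 154.6738°.
Field (20°×10°, letters A–R): 232.1123/20 → 11 → L, 154.6738/10 → 15 → P; chars LP.
Square (2°×1°, digits 0–9): 12.1123/2 → 6, 4.6738/1 → 4; chars 64.
Subsquare (5′×2.5′, letters a–x): 0.1123/0.0833333 → 1 → b, 0.6738/0.0416667 → 16 → q; chars bq.

LP64bq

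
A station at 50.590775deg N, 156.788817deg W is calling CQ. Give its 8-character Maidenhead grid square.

Shift to the Maidenhead origin (180°W, 90°S): lon 23.21118, lat 140.59078.
Field: lon ⌊23.21118/20⌋ = 1 → B; lat ⌊140.59078/10⌋ = 14 → O.
Square: lon ⌊3.21118/2⌋ = 1; lat ⌊0.59078/1⌋ = 0.
Subsquare: lon ⌊1.21118/0.0833333⌋ = 14 → o; lat ⌊0.59078/0.0416667⌋ = 14 → o.
Extended square: lon ⌊0.04452/0.00833333⌋ = 5; lat ⌊0.00744/0.00416667⌋ = 1.

BO10oo51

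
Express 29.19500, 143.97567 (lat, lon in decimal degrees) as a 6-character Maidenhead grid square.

QL19xe

Add 180° to longitude and 90° to latitude: 323.9757, 119.1950.
Field: lon ⌊323.9757/20⌋ = 16 → Q; lat ⌊119.1950/10⌋ = 11 → L.
Square: lon ⌊3.9757/2⌋ = 1; lat ⌊9.1950/1⌋ = 9.
Subsquare: lon ⌊1.9757/0.0833333⌋ = 23 → x; lat ⌊0.1950/0.0416667⌋ = 4 → e.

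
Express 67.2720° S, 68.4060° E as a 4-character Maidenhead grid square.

MC42

Shift to the Maidenhead origin (180°W, 90°S): lon 248.41, lat 22.73.
Field: lon ⌊248.41/20⌋ = 12 → M; lat ⌊22.73/10⌋ = 2 → C.
Square: lon ⌊8.41/2⌋ = 4; lat ⌊2.73/1⌋ = 2.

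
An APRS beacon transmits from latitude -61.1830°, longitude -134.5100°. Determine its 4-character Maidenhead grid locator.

Add 180° to longitude and 90° to latitude: 45.49, 28.82.
Field: lon ⌊45.49/20⌋ = 2 → C; lat ⌊28.82/10⌋ = 2 → C.
Square: lon ⌊5.49/2⌋ = 2; lat ⌊8.82/1⌋ = 8.

CC28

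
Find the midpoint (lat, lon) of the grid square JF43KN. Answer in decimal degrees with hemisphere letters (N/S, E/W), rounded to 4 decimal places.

Field J=9, F=5: +9·20° lon, +5·10° lat → SW at lon 0°, lat -40°.
Square 4, 3: +4·2° lon, +3·1° lat → SW at lon 8°, lat -37°.
Subsquare k=10, n=13: +10·0.0833333° lon, +13·0.0416667° lat → SW at lon 8.83333°, lat -36.4583°.
Cell spans 0.0833333° lon × 0.0416667° lat. Centre is SW corner plus half of each.
latitude 36.4375° S, longitude 8.8750° E.

36.4375° S, 8.8750° E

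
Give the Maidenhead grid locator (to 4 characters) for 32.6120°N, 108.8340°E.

OM42

Add 180° to longitude and 90° to latitude: 288.83, 122.61.
Field: lon ⌊288.83/20⌋ = 14 → O; lat ⌊122.61/10⌋ = 12 → M.
Square: lon ⌊8.83/2⌋ = 4; lat ⌊2.61/1⌋ = 2.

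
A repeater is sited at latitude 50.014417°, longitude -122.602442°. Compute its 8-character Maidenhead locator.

CO80qa73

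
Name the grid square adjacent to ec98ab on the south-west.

Longitude subsquare a = 0; −1 → -1, wraps to 23 = x, carry into square.
Longitude square 9; −1 → 8.
Latitude subsquare b = 1; −1 → 0 = a.

EC88xa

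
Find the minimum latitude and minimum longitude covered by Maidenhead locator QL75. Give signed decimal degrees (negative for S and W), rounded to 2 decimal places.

Field Q=16, L=11: +16·20° lon, +11·10° lat → SW at lon 140°, lat 20°.
Square 7, 5: +7·2° lon, +5·1° lat → SW at lon 154°, lat 25°.
latitude 25.00, longitude 154.00.

25.00, 154.00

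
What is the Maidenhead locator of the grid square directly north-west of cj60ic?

CJ60hd

Longitude subsquare i = 8; −1 → 7 = h.
Latitude subsquare c = 2; +1 → 3 = d.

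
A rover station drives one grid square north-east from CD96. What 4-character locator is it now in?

DD07

Longitude square 9; +1 → 10, wraps to 0, carry into field.
Longitude field C = 2; +1 → 3 = D.
Latitude square 6; +1 → 7.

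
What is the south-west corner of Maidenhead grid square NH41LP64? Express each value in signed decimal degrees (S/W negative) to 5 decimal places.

-18.35833, 88.96667

Field N=13, H=7: +13·20° lon, +7·10° lat → SW at lon 80°, lat -20°.
Square 4, 1: +4·2° lon, +1·1° lat → SW at lon 88°, lat -19°.
Subsquare l=11, p=15: +11·0.0833333° lon, +15·0.0416667° lat → SW at lon 88.9167°, lat -18.375°.
Extended square 6, 4: +6·0.00833333° lon, +4·0.00416667° lat → SW at lon 88.9667°, lat -18.3583°.
latitude -18.35833, longitude 88.96667.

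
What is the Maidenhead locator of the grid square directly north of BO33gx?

BO34ga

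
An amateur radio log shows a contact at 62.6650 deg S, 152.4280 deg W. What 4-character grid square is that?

BC37

Shift to the Maidenhead origin (180°W, 90°S): lon 27.57, lat 27.34.
Field: 27.57/20 → 1 → B, 27.34/10 → 2 → C; chars BC.
Square: 7.57/2 → 3, 7.34/1 → 7; chars 37.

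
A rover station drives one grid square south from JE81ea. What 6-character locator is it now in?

Latitude subsquare a = 0; −1 → -1, wraps to 23 = x, carry into square.
Latitude square 1; −1 → 0.
The longitude characters are unchanged.

JE80ex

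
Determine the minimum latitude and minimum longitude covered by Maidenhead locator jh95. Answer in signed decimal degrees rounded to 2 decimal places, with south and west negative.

-15.00, 18.00

Field J=9, H=7: +9·20° lon, +7·10° lat → SW at lon 0°, lat -20°.
Square 9, 5: +9·2° lon, +5·1° lat → SW at lon 18°, lat -15°.
latitude -15.00, longitude 18.00.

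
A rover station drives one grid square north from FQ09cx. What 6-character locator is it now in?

FR00ca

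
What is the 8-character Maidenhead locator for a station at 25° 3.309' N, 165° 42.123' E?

RL25ub43

Offset from 180°W / 90°S: lon 345.70205°, lat 115.05515°.
Field: 345.70205/20 → 17 → R, 115.05515/10 → 11 → L; chars RL.
Square: 5.70205/2 → 2, 5.05515/1 → 5; chars 25.
Subsquare: 1.70205/0.0833333 → 20 → u, 0.05515/0.0416667 → 1 → b; chars ub.
Extended square: 0.03538/0.00833333 → 4, 0.01348/0.00416667 → 3; chars 43.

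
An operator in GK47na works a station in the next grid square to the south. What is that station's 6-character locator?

Latitude subsquare a = 0; −1 → -1, wraps to 23 = x, carry into square.
Latitude square 7; −1 → 6.
The longitude characters are unchanged.

GK46nx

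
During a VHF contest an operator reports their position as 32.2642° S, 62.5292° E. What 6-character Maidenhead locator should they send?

MF17gr

Shift to the Maidenhead origin (180°W, 90°S): lon 242.5292, lat 57.7358.
Field (20°×10°, letters A–R): 242.5292/20 → 12 → M, 57.7358/10 → 5 → F; chars MF.
Square (2°×1°, digits 0–9): 2.5292/2 → 1, 7.7358/1 → 7; chars 17.
Subsquare (5′×2.5′, letters a–x): 0.5292/0.0833333 → 6 → g, 0.7358/0.0416667 → 17 → r; chars gr.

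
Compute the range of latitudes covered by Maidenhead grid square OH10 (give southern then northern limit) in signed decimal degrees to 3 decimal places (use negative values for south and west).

-20.000, -19.000

Field O=14, H=7: +14·20° lon, +7·10° lat → SW at lon 100°, lat -20°.
Square 1, 0: +1·2° lon, +0·1° lat → SW at lon 102°, lat -20°.
Cell spans 2° lon × 1° lat.
south -20.000, north -19.000.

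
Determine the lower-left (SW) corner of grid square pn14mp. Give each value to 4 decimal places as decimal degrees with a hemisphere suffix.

44.6250° N, 123.0000° E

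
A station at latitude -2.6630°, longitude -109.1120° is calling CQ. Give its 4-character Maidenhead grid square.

DI57

Add 180° to longitude and 90° to latitude: 70.89, 87.34.
Field: 70.89/20 → 3 → D, 87.34/10 → 8 → I; chars DI.
Square: 10.89/2 → 5, 7.34/1 → 7; chars 57.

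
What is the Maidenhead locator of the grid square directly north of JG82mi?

JG82mj

Latitude subsquare i = 8; +1 → 9 = j.
The longitude characters are unchanged.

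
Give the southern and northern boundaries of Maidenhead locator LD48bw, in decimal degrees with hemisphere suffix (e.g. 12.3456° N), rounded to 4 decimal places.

Field L=11, D=3: +11·20° lon, +3·10° lat → SW at lon 40°, lat -60°.
Square 4, 8: +4·2° lon, +8·1° lat → SW at lon 48°, lat -52°.
Subsquare b=1, w=22: +1·0.0833333° lon, +22·0.0416667° lat → SW at lon 48.0833°, lat -51.0833°.
Cell spans 0.0833333° lon × 0.0416667° lat.
south 51.0833° S, north 51.0417° S.

51.0833° S, 51.0417° S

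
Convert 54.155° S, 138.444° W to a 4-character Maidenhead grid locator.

CD05

Shift to the Maidenhead origin (180°W, 90°S): lon 41.56, lat 35.84.
Field: lon ⌊41.56/20⌋ = 2 → C; lat ⌊35.84/10⌋ = 3 → D.
Square: lon ⌊1.56/2⌋ = 0; lat ⌊5.84/1⌋ = 5.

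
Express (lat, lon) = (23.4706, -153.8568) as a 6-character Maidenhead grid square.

Offset from 180°W / 90°S: lon 26.1432°, lat 113.4706°.
Field (20°×10°, letters A–R): 26.1432/20 → 1 → B, 113.4706/10 → 11 → L; chars BL.
Square (2°×1°, digits 0–9): 6.1432/2 → 3, 3.4706/1 → 3; chars 33.
Subsquare (5′×2.5′, letters a–x): 0.1432/0.0833333 → 1 → b, 0.4706/0.0416667 → 11 → l; chars bl.

BL33bl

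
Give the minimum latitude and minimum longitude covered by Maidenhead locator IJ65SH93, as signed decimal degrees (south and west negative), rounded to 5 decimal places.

Field I=8, J=9: +8·20° lon, +9·10° lat → SW at lon -20°, lat 0°.
Square 6, 5: +6·2° lon, +5·1° lat → SW at lon -8°, lat 5°.
Subsquare s=18, h=7: +18·0.0833333° lon, +7·0.0416667° lat → SW at lon -6.5°, lat 5.29167°.
Extended square 9, 3: +9·0.00833333° lon, +3·0.00416667° lat → SW at lon -6.425°, lat 5.30417°.
latitude 5.30417, longitude -6.42500.

5.30417, -6.42500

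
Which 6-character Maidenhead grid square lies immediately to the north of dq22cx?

Latitude subsquare x = 23; +1 → 24, wraps to 0 = a, carry into square.
Latitude square 2; +1 → 3.
The longitude characters are unchanged.

DQ23ca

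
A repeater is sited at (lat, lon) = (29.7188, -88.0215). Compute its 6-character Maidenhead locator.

EL59xr

Offset from 180°W / 90°S: lon 91.9785°, lat 119.7188°.
Field: 91.9785/20 → 4 → E, 119.7188/10 → 11 → L; chars EL.
Square: 11.9785/2 → 5, 9.7188/1 → 9; chars 59.
Subsquare: 1.9785/0.0833333 → 23 → x, 0.7188/0.0416667 → 17 → r; chars xr.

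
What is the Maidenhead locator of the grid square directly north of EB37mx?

EB38ma

Latitude subsquare x = 23; +1 → 24, wraps to 0 = a, carry into square.
Latitude square 7; +1 → 8.
The longitude characters are unchanged.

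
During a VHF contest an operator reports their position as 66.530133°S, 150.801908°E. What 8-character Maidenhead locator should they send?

Shift to the Maidenhead origin (180°W, 90°S): lon 330.80191, lat 23.46987.
Field: lon ⌊330.80191/20⌋ = 16 → Q; lat ⌊23.46987/10⌋ = 2 → C.
Square: lon ⌊10.80191/2⌋ = 5; lat ⌊3.46987/1⌋ = 3.
Subsquare: lon ⌊0.80191/0.0833333⌋ = 9 → j; lat ⌊0.46987/0.0416667⌋ = 11 → l.
Extended square: lon ⌊0.05191/0.00833333⌋ = 6; lat ⌊0.01153/0.00416667⌋ = 2.

QC53jl62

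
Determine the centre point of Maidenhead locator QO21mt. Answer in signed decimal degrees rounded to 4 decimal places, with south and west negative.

Field Q=16, O=14: +16·20° lon, +14·10° lat → SW at lon 140°, lat 50°.
Square 2, 1: +2·2° lon, +1·1° lat → SW at lon 144°, lat 51°.
Subsquare m=12, t=19: +12·0.0833333° lon, +19·0.0416667° lat → SW at lon 145°, lat 51.7917°.
Cell spans 0.0833333° lon × 0.0416667° lat. Centre is SW corner plus half of each.
latitude 51.8125, longitude 145.0417.

51.8125, 145.0417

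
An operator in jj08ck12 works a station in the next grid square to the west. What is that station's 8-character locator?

JJ08ck02

Longitude extended square 1; −1 → 0.
The latitude characters are unchanged.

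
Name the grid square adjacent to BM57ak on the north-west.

BM47xl

Longitude subsquare a = 0; −1 → -1, wraps to 23 = x, carry into square.
Longitude square 5; −1 → 4.
Latitude subsquare k = 10; +1 → 11 = l.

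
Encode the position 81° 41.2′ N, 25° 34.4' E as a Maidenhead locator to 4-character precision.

KR21

Offset from 180°W / 90°S: lon 205.57°, lat 171.69°.
Field: lon ⌊205.57/20⌋ = 10 → K; lat ⌊171.69/10⌋ = 17 → R.
Square: lon ⌊5.57/2⌋ = 2; lat ⌊1.69/1⌋ = 1.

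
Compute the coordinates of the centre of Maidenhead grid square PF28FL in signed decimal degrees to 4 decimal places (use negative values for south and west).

-31.5208, 124.4583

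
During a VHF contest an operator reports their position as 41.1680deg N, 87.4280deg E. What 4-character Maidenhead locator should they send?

NN31

Shift to the Maidenhead origin (180°W, 90°S): lon 267.43, lat 131.17.
Field: 267.43/20 → 13 → N, 131.17/10 → 13 → N; chars NN.
Square: 7.43/2 → 3, 1.17/1 → 1; chars 31.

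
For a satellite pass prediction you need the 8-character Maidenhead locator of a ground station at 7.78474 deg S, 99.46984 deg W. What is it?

EI02gf31

Offset from 180°W / 90°S: lon 80.53016°, lat 82.21526°.
Field: 80.53016/20 → 4 → E, 82.21526/10 → 8 → I; chars EI.
Square: 0.53016/2 → 0, 2.21526/1 → 2; chars 02.
Subsquare: 0.53016/0.0833333 → 6 → g, 0.21526/0.0416667 → 5 → f; chars gf.
Extended square: 0.03016/0.00833333 → 3, 0.00693/0.00416667 → 1; chars 31.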